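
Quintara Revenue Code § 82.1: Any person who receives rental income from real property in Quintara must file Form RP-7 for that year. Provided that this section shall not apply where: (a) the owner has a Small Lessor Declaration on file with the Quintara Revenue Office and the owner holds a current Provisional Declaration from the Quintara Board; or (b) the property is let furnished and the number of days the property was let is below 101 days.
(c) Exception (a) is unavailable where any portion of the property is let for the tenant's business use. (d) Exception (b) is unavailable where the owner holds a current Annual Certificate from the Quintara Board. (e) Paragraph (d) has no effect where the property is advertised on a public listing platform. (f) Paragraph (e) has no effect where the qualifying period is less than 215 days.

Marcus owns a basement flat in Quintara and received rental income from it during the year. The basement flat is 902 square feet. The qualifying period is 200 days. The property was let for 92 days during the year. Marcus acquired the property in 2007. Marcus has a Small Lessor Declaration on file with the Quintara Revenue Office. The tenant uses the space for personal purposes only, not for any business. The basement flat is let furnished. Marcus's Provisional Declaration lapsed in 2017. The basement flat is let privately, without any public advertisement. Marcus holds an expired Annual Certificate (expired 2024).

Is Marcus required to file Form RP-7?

Exception (a) fails — there is no Provisional Declaration in force.
Exception (b) is satisfied on its face — the property is let furnished; the number of days the property was let is 92 days, below the 101 days limit. As to paragraphs (d)–(f): (d) is inapplicable — there is no Annual Certificate in force. (b) remains available.

No — exception (b) applies; Marcus is not required to file Form RP-7.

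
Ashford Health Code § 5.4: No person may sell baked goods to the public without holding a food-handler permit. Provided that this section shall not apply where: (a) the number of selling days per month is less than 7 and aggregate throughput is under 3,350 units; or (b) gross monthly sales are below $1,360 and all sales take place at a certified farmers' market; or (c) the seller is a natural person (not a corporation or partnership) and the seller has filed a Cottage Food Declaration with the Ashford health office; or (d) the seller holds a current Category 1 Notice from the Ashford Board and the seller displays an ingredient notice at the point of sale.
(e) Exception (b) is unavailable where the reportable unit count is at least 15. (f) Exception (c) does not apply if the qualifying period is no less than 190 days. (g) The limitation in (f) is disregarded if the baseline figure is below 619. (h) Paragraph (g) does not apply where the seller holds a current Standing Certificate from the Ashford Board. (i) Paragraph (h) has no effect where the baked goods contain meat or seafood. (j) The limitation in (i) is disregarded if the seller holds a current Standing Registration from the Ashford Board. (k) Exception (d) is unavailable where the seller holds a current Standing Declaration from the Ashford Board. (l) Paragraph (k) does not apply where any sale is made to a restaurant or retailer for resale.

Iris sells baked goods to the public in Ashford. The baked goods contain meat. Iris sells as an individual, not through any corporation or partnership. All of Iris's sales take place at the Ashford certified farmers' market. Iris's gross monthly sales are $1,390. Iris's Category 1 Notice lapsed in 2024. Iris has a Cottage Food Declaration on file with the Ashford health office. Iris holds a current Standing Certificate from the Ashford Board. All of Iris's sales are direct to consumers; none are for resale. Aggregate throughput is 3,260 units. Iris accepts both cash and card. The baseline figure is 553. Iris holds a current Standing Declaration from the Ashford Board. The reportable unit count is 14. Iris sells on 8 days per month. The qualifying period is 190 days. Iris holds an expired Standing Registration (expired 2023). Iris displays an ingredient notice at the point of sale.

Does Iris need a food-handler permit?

Exception (a) requires that the number of selling days per month is less than 7; but the number of selling days per month is 8, not less than 7, so (a) is unavailable.
Exception (b) fails — gross monthly sales are $1,390, not below $1,360.
Exception (c): the seller is a natural person; a Cottage Food Declaration is on file — every condition holds. Considering the limiting provisions: (f) is engaged (the qualifying period is 190 days, meeting the 190 days threshold), but yields to (g): (g) is triggered — the baseline figure is 553, below the 619 limit. (h) would limit (g) — a current Standing Certificate is held — but (i) sets (h) aside: (i) operates against (h): the baked goods contain meat. (j), which would lift (i), is inapplicable — there is no Standing Registration in force. So (c) applies.
Exception (d) fails — there is no Category 1 Notice in force.

No — exception (c) applies; Iris is not required to hold a food-handler permit.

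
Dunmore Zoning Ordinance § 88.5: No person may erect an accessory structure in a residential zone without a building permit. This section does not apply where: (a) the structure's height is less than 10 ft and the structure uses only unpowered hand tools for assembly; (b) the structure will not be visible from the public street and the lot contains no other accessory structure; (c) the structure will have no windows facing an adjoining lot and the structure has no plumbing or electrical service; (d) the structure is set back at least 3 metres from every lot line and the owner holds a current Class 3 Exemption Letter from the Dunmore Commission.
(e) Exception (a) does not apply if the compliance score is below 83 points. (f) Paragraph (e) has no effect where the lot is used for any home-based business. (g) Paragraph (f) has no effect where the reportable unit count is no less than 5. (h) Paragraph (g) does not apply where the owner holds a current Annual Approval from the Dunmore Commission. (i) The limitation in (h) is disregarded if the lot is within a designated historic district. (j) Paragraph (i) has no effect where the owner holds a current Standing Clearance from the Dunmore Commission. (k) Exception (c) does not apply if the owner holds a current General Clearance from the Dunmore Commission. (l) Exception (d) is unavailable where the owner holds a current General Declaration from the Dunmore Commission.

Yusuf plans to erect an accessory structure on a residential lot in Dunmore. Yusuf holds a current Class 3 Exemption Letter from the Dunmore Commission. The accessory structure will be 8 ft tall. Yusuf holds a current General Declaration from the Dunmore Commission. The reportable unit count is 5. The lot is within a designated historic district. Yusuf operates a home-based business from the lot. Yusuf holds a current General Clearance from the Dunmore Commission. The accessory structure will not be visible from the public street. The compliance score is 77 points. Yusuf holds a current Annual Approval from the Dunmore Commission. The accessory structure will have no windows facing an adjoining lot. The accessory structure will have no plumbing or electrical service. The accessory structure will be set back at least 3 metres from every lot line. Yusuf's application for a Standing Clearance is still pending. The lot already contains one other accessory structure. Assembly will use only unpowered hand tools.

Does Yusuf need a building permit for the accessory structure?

Exception (a)'s conditions are all satisfied: the structure's height is 8 ft, less than the 10 ft limit; assembly uses only hand tools. But applying paragraphs (e)–(j): (e) operates against (a): the compliance score is 77 points, below the 83 points limit. (f) would limit (e) — a home-based business operates on the lot — but (g) sets (f) aside: (g) operates against (f): the reportable unit count is 5, meeting the 5 threshold. (h) is engaged (a current Annual Approval is held), but is set aside by (i): (i) operates — the lot is in a historic district. (j), which would lift (i), does not operate here — the Standing Clearance is not current. (a) is therefore removed.
Exception (b) fails — the lot already has another accessory structure.
Exception (c)'s conditions are all satisfied: no windows face an adjoining lot; there is no plumbing or electrical service. But: (k) operates against (c): a current General Clearance is held. Exception (c) does not apply.
All of (d)'s requirements are met (the setback is at least 3 m on every side; a current Class 3 Exemption Letter is held). But: (l) is engaged — a current General Declaration is held. (d) is therefore removed.
Every exception is unavailable, so the rule governs.

Yes — Yusuf must obtain a building permit.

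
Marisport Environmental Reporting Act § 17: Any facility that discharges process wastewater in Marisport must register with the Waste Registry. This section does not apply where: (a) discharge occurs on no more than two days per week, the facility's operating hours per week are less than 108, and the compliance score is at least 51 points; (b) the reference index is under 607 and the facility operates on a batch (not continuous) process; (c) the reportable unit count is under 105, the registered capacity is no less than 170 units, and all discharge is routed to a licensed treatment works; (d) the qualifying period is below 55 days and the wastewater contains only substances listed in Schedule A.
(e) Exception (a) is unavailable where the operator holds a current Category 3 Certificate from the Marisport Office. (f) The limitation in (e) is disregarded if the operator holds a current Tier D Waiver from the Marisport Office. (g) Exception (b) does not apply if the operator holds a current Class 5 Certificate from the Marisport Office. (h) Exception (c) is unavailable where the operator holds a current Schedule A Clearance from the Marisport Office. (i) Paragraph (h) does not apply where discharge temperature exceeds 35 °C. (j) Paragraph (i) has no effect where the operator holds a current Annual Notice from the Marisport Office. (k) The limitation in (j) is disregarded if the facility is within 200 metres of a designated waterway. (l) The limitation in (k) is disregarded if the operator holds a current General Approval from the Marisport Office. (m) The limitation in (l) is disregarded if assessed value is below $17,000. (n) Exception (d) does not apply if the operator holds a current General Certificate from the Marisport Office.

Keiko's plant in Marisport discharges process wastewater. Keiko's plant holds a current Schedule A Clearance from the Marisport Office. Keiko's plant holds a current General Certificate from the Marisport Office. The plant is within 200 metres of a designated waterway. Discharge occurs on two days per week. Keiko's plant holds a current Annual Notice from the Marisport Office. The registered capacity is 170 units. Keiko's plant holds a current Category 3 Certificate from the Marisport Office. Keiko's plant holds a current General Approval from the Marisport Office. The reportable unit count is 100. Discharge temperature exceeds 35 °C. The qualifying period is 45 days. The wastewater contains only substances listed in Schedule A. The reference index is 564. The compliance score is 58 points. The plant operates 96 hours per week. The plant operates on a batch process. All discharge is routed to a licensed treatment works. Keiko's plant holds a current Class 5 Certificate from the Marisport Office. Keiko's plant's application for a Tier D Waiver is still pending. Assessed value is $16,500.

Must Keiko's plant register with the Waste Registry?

Exception (a) is satisfied on its face — discharge occurs on no more than two days per week; the facility's operating hours per week are 96, less than the 108 limit; the compliance score is 58 points, meeting the 51 points threshold. Turning to paragraphs (e)–(f): (e) operates against (a): a current Category 3 Certificate is held. (f) does not operate here (no current Tier D Waiver is held), so (e) stands. Exception (a) does not apply.
Exception (b): the reference index is 564, under the 607 limit; the facility operates on a batch process — every condition holds. But applying paragraph (g): (g) is engaged — a current Class 5 Certificate is held. So (b) is unavailable.
Exception (c): the reportable unit count is 100, under the 105 limit; the registered capacity is 170 units, meeting the 170 units threshold; discharge is routed to a licensed treatment works — every condition holds. Under paragraphs (h)–(m): (h) would limit (c) — a current Schedule A Clearance is held — but (i) sets (h) aside: (i) is triggered — discharge temperature exceeds 35 °C. (j) would limit (i) — a current Annual Notice is held — but (k) sets (j) aside: (k) operates against (j): the plant is within 200 m of a designated waterway. (l) is triggered (a current General Approval is held), but yields to (m): (m) operates against (l): assessed value is $16,500, below the $17,000 limit. So (c) applies.
All of (d)'s requirements are met (the qualifying period is 45 days, below the 55 days limit; the wastewater is Schedule-A-only). However, paragraph (n) must be considered: (n) operates against (d): a current General Certificate is held. (d) is therefore removed.

No — exception (c) applies; Keiko's plant is not required to register with the Waste Registry.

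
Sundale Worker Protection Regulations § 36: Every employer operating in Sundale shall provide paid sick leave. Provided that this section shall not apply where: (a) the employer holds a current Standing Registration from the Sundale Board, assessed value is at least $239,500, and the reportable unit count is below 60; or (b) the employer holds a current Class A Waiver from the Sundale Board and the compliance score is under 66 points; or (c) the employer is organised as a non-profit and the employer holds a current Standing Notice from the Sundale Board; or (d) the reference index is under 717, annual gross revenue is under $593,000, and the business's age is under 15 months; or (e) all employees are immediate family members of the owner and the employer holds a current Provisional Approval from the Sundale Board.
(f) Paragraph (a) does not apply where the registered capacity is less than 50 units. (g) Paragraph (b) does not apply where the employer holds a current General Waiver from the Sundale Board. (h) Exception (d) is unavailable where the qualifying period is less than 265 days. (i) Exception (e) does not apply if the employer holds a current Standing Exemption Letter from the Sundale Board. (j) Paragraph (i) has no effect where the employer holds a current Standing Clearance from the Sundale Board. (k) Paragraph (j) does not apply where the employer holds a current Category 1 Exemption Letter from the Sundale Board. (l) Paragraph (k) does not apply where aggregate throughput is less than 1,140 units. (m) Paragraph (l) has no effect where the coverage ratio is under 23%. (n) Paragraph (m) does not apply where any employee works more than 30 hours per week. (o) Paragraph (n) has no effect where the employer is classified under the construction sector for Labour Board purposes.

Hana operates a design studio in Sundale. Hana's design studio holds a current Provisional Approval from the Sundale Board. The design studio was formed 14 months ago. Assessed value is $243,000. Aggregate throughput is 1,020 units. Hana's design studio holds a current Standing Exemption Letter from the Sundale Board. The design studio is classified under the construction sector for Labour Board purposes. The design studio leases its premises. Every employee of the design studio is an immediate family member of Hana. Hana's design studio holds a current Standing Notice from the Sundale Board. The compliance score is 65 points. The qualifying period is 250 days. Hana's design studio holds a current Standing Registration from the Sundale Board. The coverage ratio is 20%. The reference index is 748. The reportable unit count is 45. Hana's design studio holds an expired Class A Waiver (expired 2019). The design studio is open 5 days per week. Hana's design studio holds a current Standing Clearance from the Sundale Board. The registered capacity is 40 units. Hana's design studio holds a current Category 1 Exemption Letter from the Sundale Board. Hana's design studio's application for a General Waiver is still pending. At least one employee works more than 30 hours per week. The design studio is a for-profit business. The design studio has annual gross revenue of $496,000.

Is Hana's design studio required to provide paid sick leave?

Exception (a)'s conditions are all satisfied: a current Standing Registration is held; assessed value is $243,000, meeting the $239,500 threshold; the reportable unit count is 45, below the 60 limit. But: (f) operates — the registered capacity is 40 units, less than the 50 units limit. (a) is therefore removed.
Exception (b) fails — the Class A Waiver is not current.
Exception (c) requires that the employer is organised as a non-profit; but the employer is for-profit, so (c) is unavailable.
Exception (d) fails — the reference index is 748, not under 717.
All of (e)'s requirements are met (every employee is an immediate family member; a current Provisional Approval is held). Turning to paragraphs (i)–(o): (i) is triggered — a current Standing Exemption Letter is held. (j) operates (a current Standing Clearance is held), but is itself disapplied by (k): (k) is engaged — a current Category 1 Exemption Letter is held. (l) would limit (k) — aggregate throughput is 1,020 units, less than the 1,140 units limit — but (m) sets (l) aside: (m) operates against (l): the coverage ratio is 20%, under the 23% limit. (n) would limit (m) — at least one employee exceeds 30 hours/week — but (o) sets (n) aside: (o) operates against (n): the design studio is classified under the construction sector. Exception (e) does not apply.
No exception applies. The general rule governs.

Yes — Hana's design studio must provide paid sick leave.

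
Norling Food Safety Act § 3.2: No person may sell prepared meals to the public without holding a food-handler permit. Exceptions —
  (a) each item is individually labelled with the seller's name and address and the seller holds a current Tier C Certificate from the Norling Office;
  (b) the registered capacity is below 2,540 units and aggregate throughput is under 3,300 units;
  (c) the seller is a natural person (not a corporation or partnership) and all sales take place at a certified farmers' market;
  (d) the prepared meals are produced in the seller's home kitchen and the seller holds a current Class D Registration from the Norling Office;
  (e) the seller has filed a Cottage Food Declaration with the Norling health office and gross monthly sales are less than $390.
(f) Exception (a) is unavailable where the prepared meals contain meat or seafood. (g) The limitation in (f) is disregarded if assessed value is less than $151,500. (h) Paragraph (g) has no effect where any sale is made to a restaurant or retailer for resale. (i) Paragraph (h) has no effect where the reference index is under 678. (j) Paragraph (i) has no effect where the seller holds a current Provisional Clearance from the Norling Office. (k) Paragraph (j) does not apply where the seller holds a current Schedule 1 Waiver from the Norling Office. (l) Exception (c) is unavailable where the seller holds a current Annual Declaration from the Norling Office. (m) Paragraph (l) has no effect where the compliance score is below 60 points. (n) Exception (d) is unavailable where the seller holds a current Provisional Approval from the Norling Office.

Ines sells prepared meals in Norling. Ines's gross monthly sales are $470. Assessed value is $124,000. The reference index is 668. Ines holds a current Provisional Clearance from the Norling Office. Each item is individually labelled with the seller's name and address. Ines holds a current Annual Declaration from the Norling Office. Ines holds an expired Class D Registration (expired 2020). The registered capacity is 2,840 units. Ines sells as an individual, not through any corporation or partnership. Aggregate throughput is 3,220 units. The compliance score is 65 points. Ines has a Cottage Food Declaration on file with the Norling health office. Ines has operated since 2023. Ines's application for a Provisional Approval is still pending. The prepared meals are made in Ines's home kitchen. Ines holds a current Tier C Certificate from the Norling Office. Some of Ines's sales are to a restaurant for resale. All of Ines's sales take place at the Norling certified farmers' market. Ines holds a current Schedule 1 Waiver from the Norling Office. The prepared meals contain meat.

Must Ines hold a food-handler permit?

No — exception (a) applies; Ines is not required to hold a food-handler permit.

All of (a)'s requirements are met (items are individually labelled; a current Tier C Certificate is held). As to paragraphs (f)–(k): (f) operates (the prepared meals contain meat), but is itself disapplied by (g): (g) applies — assessed value is $124,000, less than the $151,500 limit. (h) would limit (g) — some sales are to a restaurant for resale — but (i) sets (h) aside: (i) operates — the reference index is 668, under the 678 limit. (j) is engaged (a current Provisional Clearance is held), but yields to (k): (k) operates — a current Schedule 1 Waiver is held. Exception (a) stands.
Exception (b) fails — the registered capacity is 2,840 units, not below 2,540 units.
Exception (c): the seller is a natural person; all sales are at a certified farmers' market — every condition holds. Turning to paragraphs (l)–(m): (l) operates against (c): a current Annual Declaration is held. (m) is inapplicable (the compliance score is 65 points, not below 60 points), so (l) stands. (c) is therefore removed.
Exception (d) requires that the seller holds a current Class D Registration from the Norling Office; but no current Class D Registration is held, so (d) is unavailable.
Exception (e) fails — gross monthly sales are $470, not less than $390.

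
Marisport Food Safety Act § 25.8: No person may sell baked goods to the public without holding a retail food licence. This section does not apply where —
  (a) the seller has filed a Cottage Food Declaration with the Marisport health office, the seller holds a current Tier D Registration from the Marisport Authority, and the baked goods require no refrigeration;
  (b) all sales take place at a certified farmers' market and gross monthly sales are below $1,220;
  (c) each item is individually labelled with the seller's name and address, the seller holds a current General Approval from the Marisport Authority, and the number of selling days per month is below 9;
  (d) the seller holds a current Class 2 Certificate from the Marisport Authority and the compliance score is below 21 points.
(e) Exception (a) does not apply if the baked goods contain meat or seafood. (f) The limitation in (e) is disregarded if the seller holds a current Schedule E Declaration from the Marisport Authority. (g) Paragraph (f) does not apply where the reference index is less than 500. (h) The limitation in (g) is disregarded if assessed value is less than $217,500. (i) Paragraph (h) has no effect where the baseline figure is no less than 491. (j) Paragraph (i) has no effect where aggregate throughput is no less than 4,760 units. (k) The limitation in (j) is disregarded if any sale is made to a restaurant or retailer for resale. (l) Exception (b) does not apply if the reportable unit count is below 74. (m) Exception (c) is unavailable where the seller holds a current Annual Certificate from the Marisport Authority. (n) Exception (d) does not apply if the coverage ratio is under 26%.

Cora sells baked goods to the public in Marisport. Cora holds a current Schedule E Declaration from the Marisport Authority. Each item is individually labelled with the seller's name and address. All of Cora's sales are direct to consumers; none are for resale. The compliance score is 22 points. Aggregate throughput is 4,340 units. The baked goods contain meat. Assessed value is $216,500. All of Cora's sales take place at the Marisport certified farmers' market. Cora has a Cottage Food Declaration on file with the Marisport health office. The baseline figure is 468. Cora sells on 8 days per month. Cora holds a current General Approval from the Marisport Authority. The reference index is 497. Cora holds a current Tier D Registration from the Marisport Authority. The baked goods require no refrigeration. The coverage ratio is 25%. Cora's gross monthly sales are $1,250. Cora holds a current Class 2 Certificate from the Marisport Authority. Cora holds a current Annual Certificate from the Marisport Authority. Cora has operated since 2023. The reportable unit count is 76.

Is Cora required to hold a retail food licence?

No — exception (a) applies; Cora is not required to hold a retail food licence.

Exception (a) is satisfied on its face — a Cottage Food Declaration is on file; a current Tier D Registration is held; the baked goods are shelf-stable. Under paragraphs (e)–(k): (e) would limit (a) — the baked goods contain meat — but (f) sets (e) aside: (f) operates against (e): a current Schedule E Declaration is held. (g) applies (the reference index is 497, less than the 500 limit), but is overridden by (h): (h) is engaged — assessed value is $216,500, less than the $217,500 limit. (i), which would lift (h), is not engaged — the baseline figure is 468, short of 491. Exception (a) stands.
Exception (b) requires that gross monthly sales are below $1,220; but gross monthly sales are $1,250, not below $1,220, so (b) is unavailable.
Exception (c)'s conditions are all satisfied: items are individually labelled; a current General Approval is held; the number of selling days per month is 8, below the 9 limit. Turning to paragraph (m): (m) is engaged — a current Annual Certificate is held. (c) is therefore removed.
Exception (d) does not apply: the compliance score is 22 points, not below 21 points.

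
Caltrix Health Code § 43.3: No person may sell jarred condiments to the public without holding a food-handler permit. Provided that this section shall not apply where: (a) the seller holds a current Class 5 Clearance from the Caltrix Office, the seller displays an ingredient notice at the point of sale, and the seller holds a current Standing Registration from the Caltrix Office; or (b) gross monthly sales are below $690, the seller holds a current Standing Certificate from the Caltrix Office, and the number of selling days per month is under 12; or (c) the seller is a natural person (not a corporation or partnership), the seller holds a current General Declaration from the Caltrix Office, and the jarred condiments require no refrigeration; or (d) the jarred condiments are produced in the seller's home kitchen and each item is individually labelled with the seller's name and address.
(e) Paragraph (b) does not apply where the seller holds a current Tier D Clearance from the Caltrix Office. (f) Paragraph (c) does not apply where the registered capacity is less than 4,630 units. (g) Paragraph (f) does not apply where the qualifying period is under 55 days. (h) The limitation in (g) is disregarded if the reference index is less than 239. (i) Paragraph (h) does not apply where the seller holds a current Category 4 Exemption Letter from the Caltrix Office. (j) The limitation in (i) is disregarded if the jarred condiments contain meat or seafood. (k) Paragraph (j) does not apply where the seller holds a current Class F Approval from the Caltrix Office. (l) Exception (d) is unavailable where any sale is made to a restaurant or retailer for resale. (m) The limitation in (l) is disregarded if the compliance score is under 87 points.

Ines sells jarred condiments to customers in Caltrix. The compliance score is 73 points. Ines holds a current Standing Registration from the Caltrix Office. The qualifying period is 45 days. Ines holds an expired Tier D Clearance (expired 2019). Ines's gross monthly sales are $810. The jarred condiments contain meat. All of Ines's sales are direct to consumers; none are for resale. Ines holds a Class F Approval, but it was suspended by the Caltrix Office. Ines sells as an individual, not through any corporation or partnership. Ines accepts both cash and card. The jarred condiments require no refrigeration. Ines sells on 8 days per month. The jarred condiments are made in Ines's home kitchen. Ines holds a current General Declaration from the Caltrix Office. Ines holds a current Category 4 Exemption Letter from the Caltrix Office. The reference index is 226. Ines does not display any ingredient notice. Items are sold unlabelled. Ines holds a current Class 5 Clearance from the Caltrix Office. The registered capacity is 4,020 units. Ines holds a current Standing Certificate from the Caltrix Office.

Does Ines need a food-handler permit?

Exception (a) fails — no ingredient notice is displayed.
Exception (b) does not apply: gross monthly sales are $810, not below $690.
Exception (c)'s conditions are all satisfied: the seller is a natural person; a current General Declaration is held; the jarred condiments are shelf-stable. However, paragraphs (f)–(k) must be considered: (f) is triggered — the registered capacity is 4,020 units, less than the 4,630 units limit. (g) is engaged (the qualifying period is 45 days, under the 55 days limit), but is overridden by (h): (h) operates — the reference index is 226, less than the 239 limit. (i) would limit (h) — a current Category 4 Exemption Letter is held — but (j) sets (i) aside: (j) operates against (i): the jarred condiments contain meat. (k), which would lift (j), does not operate here — the Class F Approval is not current. (c) is therefore removed.
Exception (d) requires that each item is individually labelled with the seller's name and address; but items are sold unlabelled, so (d) is unavailable.
No exception is made out. Ines falls within the general rule.

Yes — Ines must hold a food-handler permit.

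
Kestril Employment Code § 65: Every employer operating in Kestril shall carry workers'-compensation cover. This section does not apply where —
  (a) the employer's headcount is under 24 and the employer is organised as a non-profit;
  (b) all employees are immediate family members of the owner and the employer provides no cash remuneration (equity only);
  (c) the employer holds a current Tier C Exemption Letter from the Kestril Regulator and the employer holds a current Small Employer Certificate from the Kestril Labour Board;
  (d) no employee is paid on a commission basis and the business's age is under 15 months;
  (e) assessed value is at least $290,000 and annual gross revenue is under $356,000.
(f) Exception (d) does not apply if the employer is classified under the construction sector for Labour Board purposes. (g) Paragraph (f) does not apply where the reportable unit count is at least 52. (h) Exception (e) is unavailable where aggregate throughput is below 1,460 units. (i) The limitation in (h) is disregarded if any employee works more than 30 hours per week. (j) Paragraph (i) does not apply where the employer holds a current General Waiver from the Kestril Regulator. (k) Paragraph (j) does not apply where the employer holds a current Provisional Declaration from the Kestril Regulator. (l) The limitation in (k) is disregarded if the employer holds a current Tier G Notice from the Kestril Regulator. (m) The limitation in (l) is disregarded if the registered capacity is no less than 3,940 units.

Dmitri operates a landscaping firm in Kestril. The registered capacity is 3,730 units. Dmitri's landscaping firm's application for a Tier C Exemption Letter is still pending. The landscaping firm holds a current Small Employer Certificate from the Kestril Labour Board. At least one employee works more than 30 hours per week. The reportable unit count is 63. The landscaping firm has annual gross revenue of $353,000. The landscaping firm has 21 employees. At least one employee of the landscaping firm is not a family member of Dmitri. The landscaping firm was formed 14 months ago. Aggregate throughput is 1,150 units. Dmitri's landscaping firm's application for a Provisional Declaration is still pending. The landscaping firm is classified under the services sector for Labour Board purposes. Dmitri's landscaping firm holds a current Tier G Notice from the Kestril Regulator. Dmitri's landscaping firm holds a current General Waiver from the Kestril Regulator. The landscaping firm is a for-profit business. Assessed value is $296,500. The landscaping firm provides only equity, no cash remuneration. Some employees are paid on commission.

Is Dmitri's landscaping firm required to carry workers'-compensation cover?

Yes — Dmitri's landscaping firm must carry workers'-compensation cover.

Exception (a) requires that the employer is organised as a non-profit; but the employer is for-profit, so (a) is unavailable.
Exception (b) does not apply: at least one employee is not a family member.
Exception (c) does not apply: the Tier C Exemption Letter is not current.
Exception (d) does not apply: some employees are paid on commission.
Exception (e)'s conditions are all satisfied: assessed value is $296,500, meeting the $290,000 threshold; annual gross revenue is $353,000, under the $356,000 limit. But applying paragraphs (h)–(m): (h) operates against (e): aggregate throughput is 1,150 units, below the 1,460 units limit. (i) would limit (h) — at least one employee exceeds 30 hours/week — but (j) sets (i) aside: (j) operates — a current General Waiver is held. (k), which would lift (j), does not operate here — the Provisional Declaration is not current. So (e) is unavailable.
No exception is made out. Dmitri's landscaping firm falls within the general rule.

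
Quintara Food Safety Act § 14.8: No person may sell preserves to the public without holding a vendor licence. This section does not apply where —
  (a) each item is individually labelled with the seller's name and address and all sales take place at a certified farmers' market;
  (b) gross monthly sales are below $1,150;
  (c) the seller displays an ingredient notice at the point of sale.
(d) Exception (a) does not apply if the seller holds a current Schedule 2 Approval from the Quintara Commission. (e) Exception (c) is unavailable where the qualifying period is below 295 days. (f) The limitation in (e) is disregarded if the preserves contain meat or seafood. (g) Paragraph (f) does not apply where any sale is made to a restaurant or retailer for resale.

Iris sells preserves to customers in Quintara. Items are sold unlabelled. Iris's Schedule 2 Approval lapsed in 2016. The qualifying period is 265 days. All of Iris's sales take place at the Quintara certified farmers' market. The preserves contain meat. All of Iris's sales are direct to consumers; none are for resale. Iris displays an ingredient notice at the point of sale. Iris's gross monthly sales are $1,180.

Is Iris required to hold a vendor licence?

No — exception (c) applies; Iris is not required to hold a vendor licence.

Exception (a) does not apply: items are sold unlabelled.
Exception (b) requires that gross monthly sales are below $1,150; but gross monthly sales are $1,180, not below $1,150, so (b) is unavailable.
Exception (c): an ingredient notice is displayed — every condition holds. As to paragraphs (e)–(g): (e) is triggered (the qualifying period is 265 days, below the 295 days limit), but is overridden by (f): (f) operates against (e): the preserves contain meat. (g) does not operate here (no sales are for resale), so (f) stands. So (c) applies.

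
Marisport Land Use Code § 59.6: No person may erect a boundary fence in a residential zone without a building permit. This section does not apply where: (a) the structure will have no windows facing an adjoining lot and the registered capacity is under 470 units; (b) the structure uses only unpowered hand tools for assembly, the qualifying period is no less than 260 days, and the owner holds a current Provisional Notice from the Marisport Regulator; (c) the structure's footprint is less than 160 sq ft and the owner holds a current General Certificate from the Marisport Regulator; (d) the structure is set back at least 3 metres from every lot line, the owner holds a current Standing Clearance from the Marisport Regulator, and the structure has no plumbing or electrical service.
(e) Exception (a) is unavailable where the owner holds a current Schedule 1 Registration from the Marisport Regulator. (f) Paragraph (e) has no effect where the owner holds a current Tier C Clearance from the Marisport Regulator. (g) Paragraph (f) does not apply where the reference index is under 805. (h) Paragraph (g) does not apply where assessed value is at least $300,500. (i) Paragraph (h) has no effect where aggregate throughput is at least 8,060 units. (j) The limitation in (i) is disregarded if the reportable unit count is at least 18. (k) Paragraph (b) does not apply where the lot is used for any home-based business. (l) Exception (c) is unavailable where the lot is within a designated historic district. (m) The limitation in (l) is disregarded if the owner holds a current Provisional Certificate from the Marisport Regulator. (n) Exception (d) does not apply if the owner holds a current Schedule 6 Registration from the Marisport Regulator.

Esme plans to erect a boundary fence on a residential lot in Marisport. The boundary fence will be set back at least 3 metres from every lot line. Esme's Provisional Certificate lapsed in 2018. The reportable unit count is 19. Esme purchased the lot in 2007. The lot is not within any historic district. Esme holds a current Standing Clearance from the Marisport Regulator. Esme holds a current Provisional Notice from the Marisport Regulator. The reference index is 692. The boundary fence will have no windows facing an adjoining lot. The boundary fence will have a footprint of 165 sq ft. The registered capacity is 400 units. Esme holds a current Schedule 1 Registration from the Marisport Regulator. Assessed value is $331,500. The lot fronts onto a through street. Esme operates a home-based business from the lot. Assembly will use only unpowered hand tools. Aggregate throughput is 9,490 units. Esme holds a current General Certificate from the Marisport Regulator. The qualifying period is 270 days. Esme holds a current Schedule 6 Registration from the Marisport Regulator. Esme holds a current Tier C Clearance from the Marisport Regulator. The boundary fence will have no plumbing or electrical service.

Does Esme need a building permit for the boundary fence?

Exception (a): no windows face an adjoining lot; the registered capacity is 400 units, under the 470 units limit — every condition holds. Under paragraphs (e)–(j): (e) operates (a current Schedule 1 Registration is held), but yields to (f): (f) operates — a current Tier C Clearance is held. (g) is engaged (the reference index is 692, under the 805 limit), but is set aside by (h): (h) operates against (g): assessed value is $331,500, meeting the $300,500 threshold. (i) is engaged (aggregate throughput is 9,490 units, meeting the 8,060 units threshold), but is overridden by (j): (j) operates against (i): the reportable unit count is 19, meeting the 18 threshold. Exception (a) stands.
Exception (b)'s conditions are all satisfied: assembly uses only hand tools; the qualifying period is 270 days, meeting the 260 days threshold; a current Provisional Notice is held. However, paragraph (k) must be considered: (k) operates against (b): a home-based business operates on the lot. So (b) is unavailable.
Exception (c) fails — the structure's footprint is 165 sq ft, not less than 160 sq ft.
All of (d)'s requirements are met (the setback is at least 3 m on every side; a current Standing Clearance is held; there is no plumbing or electrical service). Turning to paragraph (n): (n) operates against (d): a current Schedule 6 Registration is held. So (d) is unavailable.

No — exception (a) applies; Esme does not need a building permit.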